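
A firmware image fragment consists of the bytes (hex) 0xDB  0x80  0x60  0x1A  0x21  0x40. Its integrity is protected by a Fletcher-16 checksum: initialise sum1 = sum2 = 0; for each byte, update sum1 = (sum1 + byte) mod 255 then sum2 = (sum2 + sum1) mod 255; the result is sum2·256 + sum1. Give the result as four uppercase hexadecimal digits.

FB38

Running sums (mod 255):
  after byte 0 (0xDB): sum1=219, sum2=219
  after byte 1 (0x80): sum1=92, sum2=56
  after byte 2 (0x60): sum1=188, sum2=244
  after byte 3 (0x1A): sum1=214, sum2=203
  after byte 4 (0x21): sum1=247, sum2=195
  after byte 5 (0x40): sum1=56, sum2=251
Checksum = sum2·256 + sum1 = 251·256 + 56 = 64312 = 0xFB38.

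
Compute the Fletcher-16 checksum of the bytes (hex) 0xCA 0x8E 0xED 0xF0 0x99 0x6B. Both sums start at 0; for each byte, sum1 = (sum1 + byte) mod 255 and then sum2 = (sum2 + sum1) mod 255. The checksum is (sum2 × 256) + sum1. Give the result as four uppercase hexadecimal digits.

Running sums (mod 255):
  after byte 0 (0xCA): sum1=202, sum2=202
  after byte 1 (0x8E): sum1=89, sum2=36
  after byte 2 (0xED): sum1=71, sum2=107
  after byte 3 (0xF0): sum1=56, sum2=163
  after byte 4 (0x99): sum1=209, sum2=117
  after byte 5 (0x6B): sum1=61, sum2=178
Checksum = sum2·256 + sum1 = 178·256 + 61 = 45629 = 0xB23D.

B23D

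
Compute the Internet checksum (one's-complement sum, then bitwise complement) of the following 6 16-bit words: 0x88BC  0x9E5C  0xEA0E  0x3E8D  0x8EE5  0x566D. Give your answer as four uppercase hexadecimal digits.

One's-complement addition (fold any carry out of bit 15 back into bit 0):
  0x88BC + 0x9E5C = 0x12718 → wrap carry → 0x2719
  0x2719 + 0xEA0E = 0x11127 → wrap carry → 0x1128
  0x1128 + 0x3E8D = 0x04FB5
  0x4FB5 + 0x8EE5 = 0x0DE9A
  0xDE9A + 0x566D = 0x13507 → wrap carry → 0x3508
One's-complement sum = 0x3508.
Checksum = ~0x3508 & 0xFFFF = 0xCAF7.

CAF7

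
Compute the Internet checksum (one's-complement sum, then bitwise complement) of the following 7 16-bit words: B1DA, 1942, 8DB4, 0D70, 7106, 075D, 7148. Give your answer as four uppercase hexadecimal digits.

One's-complement addition (fold any carry out of bit 15 back into bit 0):
  0xB1DA + 0x1942 = 0x0CB1C
  0xCB1C + 0x8DB4 = 0x158D0 → wrap carry → 0x58D1
  0x58D1 + 0x0D70 = 0x06641
  0x6641 + 0x7106 = 0x0D747
  0xD747 + 0x075D = 0x0DEA4
  0xDEA4 + 0x7148 = 0x14FEC → wrap carry → 0x4FED
One's-complement sum = 0x4FED.
Checksum = ~0x4FED & 0xFFFF = 0xB012.

B012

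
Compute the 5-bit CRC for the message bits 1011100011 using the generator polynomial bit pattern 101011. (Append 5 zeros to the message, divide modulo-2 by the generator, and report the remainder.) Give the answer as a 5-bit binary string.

01100

Append 5 zeros: 101110001100000. Divide by 101011 (XOR where the leading bit is 1):
  pos 0: 101110 XOR 101011 = 000101
  pos 3: 101001 XOR 101011 = 000010
  pos 7: 101000 XOR 101011 = 000011
Remainder (last 5 bits) = 01100. This is the CRC / FCS.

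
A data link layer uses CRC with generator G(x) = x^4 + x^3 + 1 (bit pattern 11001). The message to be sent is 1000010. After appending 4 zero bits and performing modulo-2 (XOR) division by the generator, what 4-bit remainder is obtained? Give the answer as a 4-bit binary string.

Append 4 zeros: 10000100000. Divide by 11001 (XOR where the leading bit is 1):
  pos 0: 10000 XOR 11001 = 01001
  pos 1: 10011 XOR 11001 = 01010
  pos 2: 10100 XOR 11001 = 01101
  pos 3: 11010 XOR 11001 = 00011
  pos 6: 11000 XOR 11001 = 00001
Remainder (last 4 bits) = 0001. This is the CRC / FCS.

0001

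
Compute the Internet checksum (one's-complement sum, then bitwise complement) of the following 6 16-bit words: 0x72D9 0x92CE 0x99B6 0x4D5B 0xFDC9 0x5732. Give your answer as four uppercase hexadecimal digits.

BE49

One's-complement addition (fold any carry out of bit 15 back into bit 0):
  0x72D9 + 0x92CE = 0x105A7 → wrap carry → 0x05A8
  0x05A8 + 0x99B6 = 0x09F5E
  0x9F5E + 0x4D5B = 0x0ECB9
  0xECB9 + 0xFDC9 = 0x1EA82 → wrap carry → 0xEA83
  0xEA83 + 0x5732 = 0x141B5 → wrap carry → 0x41B6
One's-complement sum = 0x41B6.
Checksum = ~0x41B6 & 0xFFFF = 0xBE49.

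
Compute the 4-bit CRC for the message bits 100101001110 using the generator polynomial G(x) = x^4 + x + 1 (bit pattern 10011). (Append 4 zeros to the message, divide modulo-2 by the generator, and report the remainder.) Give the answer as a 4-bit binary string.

1000

Append 4 zeros: 1001010011100000. Divide by 10011 (XOR where the leading bit is 1):
  pos 0: 10010 XOR 10011 = 00001
  pos 4: 11001 XOR 10011 = 01010
  pos 5: 10101 XOR 10011 = 00110
  pos 7: 11010 XOR 10011 = 01001
  pos 8: 10010 XOR 10011 = 00001
Remainder (last 4 bits) = 1000. This is the CRC / FCS.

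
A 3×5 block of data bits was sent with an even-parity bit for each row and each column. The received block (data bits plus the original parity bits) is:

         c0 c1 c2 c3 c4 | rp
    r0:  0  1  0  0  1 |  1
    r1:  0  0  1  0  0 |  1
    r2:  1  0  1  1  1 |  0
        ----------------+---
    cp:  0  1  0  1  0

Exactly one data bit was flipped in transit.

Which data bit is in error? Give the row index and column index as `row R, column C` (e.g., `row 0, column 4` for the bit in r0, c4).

Recompute each row's even parity and compare to rp:
  r0: data parity 0, sent rp 1 → mismatch
  r1: data parity 1, sent rp 1 → ok
  r2: data parity 0, sent rp 0 → ok
Recompute each column's even parity and compare to cp:
  c0: data parity 1, sent cp 0 → mismatch
  c1: data parity 1, sent cp 1 → ok
  c2: data parity 0, sent cp 0 → ok
  c3: data parity 1, sent cp 1 → ok
  c4: data parity 0, sent cp 0 → ok
Exactly one row (r0) and one column (c0) fail → the flipped bit is at their intersection.

row 0, column 0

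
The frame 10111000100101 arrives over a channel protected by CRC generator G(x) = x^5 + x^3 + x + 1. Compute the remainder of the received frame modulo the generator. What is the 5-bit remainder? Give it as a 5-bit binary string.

Modulo-2 division of 10111000100101 by 101011:
  pos 0: 101110 XOR 101011 = 000101
  pos 3: 101001 XOR 101011 = 000010
  pos 7: 100010 XOR 101011 = 001001
Remainder = 10011 (nonzero — an error is detected).

10011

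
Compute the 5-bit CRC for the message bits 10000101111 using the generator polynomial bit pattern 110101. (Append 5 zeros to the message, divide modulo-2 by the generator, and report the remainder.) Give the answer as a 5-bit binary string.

Append 5 zeros: 1000010111100000. Divide by 110101 (XOR where the leading bit is 1):
  pos 0: 100001 XOR 110101 = 010100
  pos 1: 101000 XOR 110101 = 011101
  pos 2: 111011 XOR 110101 = 001110
  pos 4: 111011 XOR 110101 = 001110
  pos 6: 111010 XOR 110101 = 001111
  pos 8: 111100 XOR 110101 = 001001
  pos 10: 100100 XOR 110101 = 010001
Remainder (last 5 bits) = 10001. This is the CRC / FCS.

10001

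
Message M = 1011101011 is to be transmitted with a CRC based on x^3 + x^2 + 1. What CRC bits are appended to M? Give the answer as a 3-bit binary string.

100

Append 3 zeros: 1011101011000. Divide by 1101 (XOR where the leading bit is 1):
  pos 0: 1011 XOR 1101 = 0110
  pos 1: 1101 XOR 1101 = 0000
  pos 6: 1011 XOR 1101 = 0110
  pos 7: 1100 XOR 1101 = 0001
Remainder (last 3 bits) = 100. This is the CRC / FCS.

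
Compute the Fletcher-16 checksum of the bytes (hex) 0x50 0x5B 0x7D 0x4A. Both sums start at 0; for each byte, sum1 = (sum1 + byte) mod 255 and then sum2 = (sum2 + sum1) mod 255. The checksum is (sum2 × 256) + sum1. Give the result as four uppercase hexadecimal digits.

Running sums (mod 255):
  after byte 0 (0x50): sum1=80, sum2=80
  after byte 1 (0x5B): sum1=171, sum2=251
  after byte 2 (0x7D): sum1=41, sum2=37
  after byte 3 (0x4A): sum1=115, sum2=152
Checksum = sum2·256 + sum1 = 152·256 + 115 = 39027 = 0x9873.

9873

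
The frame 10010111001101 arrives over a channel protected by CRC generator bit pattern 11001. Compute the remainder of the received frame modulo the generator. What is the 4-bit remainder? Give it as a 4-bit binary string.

Modulo-2 division of 10010111001101 by 11001:
  pos 0: 10010 XOR 11001 = 01011
  pos 1: 10111 XOR 11001 = 01110
  pos 2: 11101 XOR 11001 = 00100
  pos 4: 10010 XOR 11001 = 01011
  pos 5: 10110 XOR 11001 = 01111
  pos 6: 11111 XOR 11001 = 00110
  pos 8: 11010 XOR 11001 = 00011
Remainder = 0111 (nonzero — an error is detected).

0111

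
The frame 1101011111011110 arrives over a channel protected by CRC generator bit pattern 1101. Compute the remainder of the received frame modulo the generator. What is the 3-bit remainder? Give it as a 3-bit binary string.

000

Modulo-2 division of 1101011111011110 by 1101:
  pos 0: 1101 XOR 1101 = 0000
  pos 5: 1111 XOR 1101 = 0010
  pos 7: 1010 XOR 1101 = 0111
  pos 8: 1111 XOR 1101 = 0010
  pos 10: 1011 XOR 1101 = 0110
  pos 11: 1101 XOR 1101 = 0000
Remainder = 000 (zero — the frame passes the CRC check).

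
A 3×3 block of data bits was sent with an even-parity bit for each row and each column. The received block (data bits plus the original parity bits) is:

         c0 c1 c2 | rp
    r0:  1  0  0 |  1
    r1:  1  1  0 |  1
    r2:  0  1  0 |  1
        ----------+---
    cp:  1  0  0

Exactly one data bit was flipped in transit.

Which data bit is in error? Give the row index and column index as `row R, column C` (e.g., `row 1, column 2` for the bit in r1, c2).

row 1, column 0

Recompute each row's even parity and compare to rp:
  r0: data parity 1, sent rp 1 → ok
  r1: data parity 0, sent rp 1 → mismatch
  r2: data parity 1, sent rp 1 → ok
Recompute each column's even parity and compare to cp:
  c0: data parity 0, sent cp 1 → mismatch
  c1: data parity 0, sent cp 0 → ok
  c2: data parity 0, sent cp 0 → ok
Exactly one row (r1) and one column (c0) fail → the flipped bit is at their intersection.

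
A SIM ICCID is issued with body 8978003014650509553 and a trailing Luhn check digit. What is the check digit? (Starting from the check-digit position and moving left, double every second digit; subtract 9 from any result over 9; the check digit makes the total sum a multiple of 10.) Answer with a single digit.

Partial digits right→left: 3 5 5 9 0 5 0 5 6 4 1 0 3 0 0 8 7 9 8
Double every second digit counting from the check-digit position (so the 1st, 3rd, 5th, ... of the partial from the right).
  doubled (with −9 where >9): 6 1 0 0 3 2 6 0 5 7 → sum 30
  kept as-is: 5 9 5 5 4 0 0 8 9 → sum 45
Total = 30 + 45 = 75.
Check digit = (10 − (75 mod 10)) mod 10 = 5.

5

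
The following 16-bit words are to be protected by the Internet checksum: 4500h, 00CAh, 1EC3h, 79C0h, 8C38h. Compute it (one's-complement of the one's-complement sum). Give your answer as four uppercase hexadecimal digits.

9579

One's-complement addition (fold any carry out of bit 15 back into bit 0):
  0x4500 + 0x00CA = 0x045CA
  0x45CA + 0x1EC3 = 0x0648D
  0x648D + 0x79C0 = 0x0DE4D
  0xDE4D + 0x8C38 = 0x16A85 → wrap carry → 0x6A86
One's-complement sum = 0x6A86.
Checksum = ~0x6A86 & 0xFFFF = 0x9579.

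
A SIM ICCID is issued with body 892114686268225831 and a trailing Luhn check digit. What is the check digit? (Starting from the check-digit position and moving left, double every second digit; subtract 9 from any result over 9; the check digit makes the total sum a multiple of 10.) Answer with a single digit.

1

Partial digits right→left: 1 3 8 5 2 2 8 6 2 6 8 6 4 1 1 2 9 8
Double every second digit counting from the check-digit position (so the 1st, 3rd, 5th, ... of the partial from the right).
  doubled (with −9 where >9): 2 7 4 7 4 7 8 2 9 → sum 50
  kept as-is: 3 5 2 6 6 6 1 2 8 → sum 39
Total = 50 + 39 = 89.
Check digit = (10 − (89 mod 10)) mod 10 = 1.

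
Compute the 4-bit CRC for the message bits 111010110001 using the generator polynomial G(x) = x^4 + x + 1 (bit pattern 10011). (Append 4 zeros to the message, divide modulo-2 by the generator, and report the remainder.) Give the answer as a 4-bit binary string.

0111

Append 4 zeros: 1110101100010000. Divide by 10011 (XOR where the leading bit is 1):
  pos 0: 11101 XOR 10011 = 01110
  pos 1: 11100 XOR 10011 = 01111
  pos 2: 11111 XOR 10011 = 01100
  pos 3: 11001 XOR 10011 = 01010
  pos 4: 10100 XOR 10011 = 00111
  pos 6: 11100 XOR 10011 = 01111
  pos 7: 11111 XOR 10011 = 01100
  pos 8: 11000 XOR 10011 = 01011
  pos 9: 10110 XOR 10011 = 00101
  pos 11: 10100 XOR 10011 = 00111
Remainder (last 4 bits) = 0111. This is the CRC / FCS.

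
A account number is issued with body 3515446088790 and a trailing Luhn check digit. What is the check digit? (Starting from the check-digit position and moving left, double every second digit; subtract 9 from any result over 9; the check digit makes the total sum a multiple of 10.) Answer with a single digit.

Partial digits right→left: 0 9 7 8 8 0 6 4 4 5 1 5 3
Double every second digit counting from the check-digit position (so the 1st, 3rd, 5th, ... of the partial from the right).
  doubled (with −9 where >9): 0 5 7 3 8 2 6 → sum 31
  kept as-is: 9 8 0 4 5 5 → sum 31
Total = 31 + 31 = 62.
Check digit = (10 − (62 mod 10)) mod 10 = 8.

8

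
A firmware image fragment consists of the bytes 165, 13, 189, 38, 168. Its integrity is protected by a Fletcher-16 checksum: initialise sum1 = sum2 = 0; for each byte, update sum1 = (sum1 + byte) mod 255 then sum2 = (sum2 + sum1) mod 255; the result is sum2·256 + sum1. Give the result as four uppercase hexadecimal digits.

Running sums (mod 255):
  after byte 0 (165): sum1=165, sum2=165
  after byte 1 (13): sum1=178, sum2=88
  after byte 2 (189): sum1=112, sum2=200
  after byte 3 (38): sum1=150, sum2=95
  after byte 4 (168): sum1=63, sum2=158
Checksum = sum2·256 + sum1 = 158·256 + 63 = 40511 = 0x9E3F.

9E3F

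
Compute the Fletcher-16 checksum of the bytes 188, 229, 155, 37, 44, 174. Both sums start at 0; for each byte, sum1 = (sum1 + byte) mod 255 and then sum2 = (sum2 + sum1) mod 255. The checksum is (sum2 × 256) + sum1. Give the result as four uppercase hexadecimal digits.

CE3E

Running sums (mod 255):
  after byte 0 (188): sum1=188, sum2=188
  after byte 1 (229): sum1=162, sum2=95
  after byte 2 (155): sum1=62, sum2=157
  after byte 3 (37): sum1=99, sum2=1
  after byte 4 (44): sum1=143, sum2=144
  after byte 5 (174): sum1=62, sum2=206
Checksum = sum2·256 + sum1 = 206·256 + 62 = 52798 = 0xCE3E.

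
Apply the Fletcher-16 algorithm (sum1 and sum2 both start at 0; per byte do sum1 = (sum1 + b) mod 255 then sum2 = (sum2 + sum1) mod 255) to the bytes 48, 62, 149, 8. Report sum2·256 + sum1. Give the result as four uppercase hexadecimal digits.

Running sums (mod 255):
  after byte 0 (48): sum1=48, sum2=48
  after byte 1 (62): sum1=110, sum2=158
  after byte 2 (149): sum1=4, sum2=162
  after byte 3 (8): sum1=12, sum2=174
Checksum = sum2·256 + sum1 = 174·256 + 12 = 44556 = 0xAE0C.

AE0C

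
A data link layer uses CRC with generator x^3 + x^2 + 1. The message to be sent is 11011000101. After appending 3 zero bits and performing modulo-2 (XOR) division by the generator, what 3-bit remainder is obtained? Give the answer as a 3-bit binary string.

Append 3 zeros: 11011000101000. Divide by 1101 (XOR where the leading bit is 1):
  pos 0: 1101 XOR 1101 = 0000
  pos 4: 1000 XOR 1101 = 0101
  pos 5: 1011 XOR 1101 = 0110
  pos 6: 1100 XOR 1101 = 0001
  pos 9: 1100 XOR 1101 = 0001
Remainder (last 3 bits) = 010. This is the CRC / FCS.

010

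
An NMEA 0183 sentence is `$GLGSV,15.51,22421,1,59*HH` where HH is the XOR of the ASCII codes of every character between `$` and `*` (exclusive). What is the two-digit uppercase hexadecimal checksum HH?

XOR the ASCII codes of the payload characters:
  'G' = 0x47 → acc = 0x47
  'L' = 0x4C → acc = 0x0B
  'G' = 0x47 → acc = 0x4C
  'S' = 0x53 → acc = 0x1F
  'V' = 0x56 → acc = 0x49
  ',' = 0x2C → acc = 0x65
  '1' = 0x31 → acc = 0x54
  '5' = 0x35 → acc = 0x61
  '.' = 0x2E → acc = 0x4F
  '5' = 0x35 → acc = 0x7A
  '1' = 0x31 → acc = 0x4B
  ',' = 0x2C → acc = 0x67
  '2' = 0x32 → acc = 0x55
  '2' = 0x32 → acc = 0x67
  '4' = 0x34 → acc = 0x53
  '2' = 0x32 → acc = 0x61
  '1' = 0x31 → acc = 0x50
  ',' = 0x2C → acc = 0x7C
  '1' = 0x31 → acc = 0x4D
  ',' = 0x2C → acc = 0x61
  '5' = 0x35 → acc = 0x54
  '9' = 0x39 → acc = 0x6D
Checksum = 0x6D.

6D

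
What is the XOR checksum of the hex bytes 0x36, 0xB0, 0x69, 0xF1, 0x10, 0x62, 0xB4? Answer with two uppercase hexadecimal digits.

XOR the bytes together:
  start with 0x36
  0x36 ⊕ 0xB0 = 0x86
  0x86 ⊕ 0x69 = 0xEF
  0xEF ⊕ 0xF1 = 0x1E
  0x1E ⊕ 0x10 = 0x0E
  0x0E ⊕ 0x62 = 0x6C
  0x6C ⊕ 0xB4 = 0xD8

D8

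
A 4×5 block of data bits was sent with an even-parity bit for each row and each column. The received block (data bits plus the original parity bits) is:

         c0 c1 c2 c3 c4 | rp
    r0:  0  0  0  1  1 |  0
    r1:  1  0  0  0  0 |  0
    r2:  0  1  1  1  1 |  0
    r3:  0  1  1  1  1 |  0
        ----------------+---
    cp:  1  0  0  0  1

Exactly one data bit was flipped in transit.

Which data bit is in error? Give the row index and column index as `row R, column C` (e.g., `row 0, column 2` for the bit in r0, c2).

row 1, column 3

Recompute each row's even parity and compare to rp:
  r0: data parity 0, sent rp 0 → ok
  r1: data parity 1, sent rp 0 → mismatch
  r2: data parity 0, sent rp 0 → ok
  r3: data parity 0, sent rp 0 → ok
Recompute each column's even parity and compare to cp:
  c0: data parity 1, sent cp 1 → ok
  c1: data parity 0, sent cp 0 → ok
  c2: data parity 0, sent cp 0 → ok
  c3: data parity 1, sent cp 0 → mismatch
  c4: data parity 1, sent cp 1 → ok
Exactly one row (r1) and one column (c3) fail → the flipped bit is at their intersection.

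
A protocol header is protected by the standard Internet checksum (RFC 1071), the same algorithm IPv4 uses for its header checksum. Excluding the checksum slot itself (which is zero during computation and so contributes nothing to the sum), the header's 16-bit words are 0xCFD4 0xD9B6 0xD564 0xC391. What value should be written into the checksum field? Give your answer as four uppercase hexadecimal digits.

BD7D

One's-complement addition (fold any carry out of bit 15 back into bit 0):
  0xCFD4 + 0xD9B6 = 0x1A98A → wrap carry → 0xA98B
  0xA98B + 0xD564 = 0x17EEF → wrap carry → 0x7EF0
  0x7EF0 + 0xC391 = 0x14281 → wrap carry → 0x4282
One's-complement sum = 0x4282.
Checksum = ~0x4282 & 0xFFFF = 0xBD7D.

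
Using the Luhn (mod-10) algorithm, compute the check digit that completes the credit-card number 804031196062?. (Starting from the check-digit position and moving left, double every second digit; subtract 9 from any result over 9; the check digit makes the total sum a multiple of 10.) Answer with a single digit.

Partial digits right→left: 2 6 0 6 9 1 1 3 0 4 0 8
Double every second digit counting from the check-digit position (so the 1st, 3rd, 5th, ... of the partial from the right).
  doubled (with −9 where >9): 4 0 9 2 0 0 → sum 15
  kept as-is: 6 6 1 3 4 8 → sum 28
Total = 15 + 28 = 43.
Check digit = (10 − (43 mod 10)) mod 10 = 7.

7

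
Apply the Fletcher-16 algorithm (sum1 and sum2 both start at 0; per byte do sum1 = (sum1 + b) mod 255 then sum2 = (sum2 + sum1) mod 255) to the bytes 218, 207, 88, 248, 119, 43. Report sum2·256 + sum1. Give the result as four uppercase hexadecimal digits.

969E

Running sums (mod 255):
  after byte 0 (218): sum1=218, sum2=218
  after byte 1 (207): sum1=170, sum2=133
  after byte 2 (88): sum1=3, sum2=136
  after byte 3 (248): sum1=251, sum2=132
  after byte 4 (119): sum1=115, sum2=247
  after byte 5 (43): sum1=158, sum2=150
Checksum = sum2·256 + sum1 = 150·256 + 158 = 38558 = 0x969E.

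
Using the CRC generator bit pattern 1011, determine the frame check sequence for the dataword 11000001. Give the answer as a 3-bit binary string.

100

Append 3 zeros: 11000001000. Divide by 1011 (XOR where the leading bit is 1):
  pos 0: 1100 XOR 1011 = 0111
  pos 1: 1110 XOR 1011 = 0101
  pos 2: 1010 XOR 1011 = 0001
  pos 5: 1010 XOR 1011 = 0001
Remainder (last 3 bits) = 100. This is the CRC / FCS.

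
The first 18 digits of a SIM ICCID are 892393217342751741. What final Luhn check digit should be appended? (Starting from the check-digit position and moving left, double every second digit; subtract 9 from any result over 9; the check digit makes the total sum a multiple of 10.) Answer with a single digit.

5

Partial digits right→left: 1 4 7 1 5 7 2 4 3 7 1 2 3 9 3 2 9 8
Double every second digit counting from the check-digit position (so the 1st, 3rd, 5th, ... of the partial from the right).
  doubled (with −9 where >9): 2 5 1 4 6 2 6 6 9 → sum 41
  kept as-is: 4 1 7 4 7 2 9 2 8 → sum 44
Total = 41 + 44 = 85.
Check digit = (10 − (85 mod 10)) mod 10 = 5.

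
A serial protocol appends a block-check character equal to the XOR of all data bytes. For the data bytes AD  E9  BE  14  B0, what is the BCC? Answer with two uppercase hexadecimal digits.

XOR the bytes together:
  start with 0xAD
  0xAD ⊕ 0xE9 = 0x44
  0x44 ⊕ 0xBE = 0xFA
  0xFA ⊕ 0x14 = 0xEE
  0xEE ⊕ 0xB0 = 0x5E

5E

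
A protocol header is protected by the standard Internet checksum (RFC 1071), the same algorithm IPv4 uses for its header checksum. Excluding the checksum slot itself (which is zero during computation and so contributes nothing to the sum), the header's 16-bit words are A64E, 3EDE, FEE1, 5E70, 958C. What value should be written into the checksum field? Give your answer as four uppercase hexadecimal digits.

One's-complement addition (fold any carry out of bit 15 back into bit 0):
  0xA64E + 0x3EDE = 0x0E52C
  0xE52C + 0xFEE1 = 0x1E40D → wrap carry → 0xE40E
  0xE40E + 0x5E70 = 0x1427E → wrap carry → 0x427F
  0x427F + 0x958C = 0x0D80B
One's-complement sum = 0xD80B.
Checksum = ~0xD80B & 0xFFFF = 0x27F4.

27F4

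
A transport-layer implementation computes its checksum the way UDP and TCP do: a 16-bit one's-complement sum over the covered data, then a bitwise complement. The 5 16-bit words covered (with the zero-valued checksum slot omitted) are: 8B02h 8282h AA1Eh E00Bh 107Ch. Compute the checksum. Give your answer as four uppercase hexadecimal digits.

57D4

One's-complement addition (fold any carry out of bit 15 back into bit 0):
  0x8B02 + 0x8282 = 0x10D84 → wrap carry → 0x0D85
  0x0D85 + 0xAA1E = 0x0B7A3
  0xB7A3 + 0xE00B = 0x197AE → wrap carry → 0x97AF
  0x97AF + 0x107C = 0x0A82B
One's-complement sum = 0xA82B.
Checksum = ~0xA82B & 0xFFFF = 0x57D4.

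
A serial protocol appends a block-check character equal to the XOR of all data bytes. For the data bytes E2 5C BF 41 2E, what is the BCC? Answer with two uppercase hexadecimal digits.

6E

XOR the bytes together:
  start with 0xE2
  0xE2 ⊕ 0x5C = 0xBE
  0xBE ⊕ 0xBF = 0x01
  0x01 ⊕ 0x41 = 0x40
  0x40 ⊕ 0x2E = 0x6E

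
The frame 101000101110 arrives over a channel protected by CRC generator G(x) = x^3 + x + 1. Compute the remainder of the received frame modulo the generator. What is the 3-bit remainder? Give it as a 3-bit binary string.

Modulo-2 division of 101000101110 by 1011:
  pos 0: 1010 XOR 1011 = 0001
  pos 3: 1001 XOR 1011 = 0010
  pos 5: 1001 XOR 1011 = 0010
  pos 7: 1011 XOR 1011 = 0000
Remainder = 000 (zero — the frame passes the CRC check).

000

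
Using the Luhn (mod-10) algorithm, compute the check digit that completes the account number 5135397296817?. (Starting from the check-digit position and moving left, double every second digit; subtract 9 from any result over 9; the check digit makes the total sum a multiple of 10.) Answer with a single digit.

Partial digits right→left: 7 1 8 6 9 2 7 9 3 5 3 1 5
Double every second digit counting from the check-digit position (so the 1st, 3rd, 5th, ... of the partial from the right).
  doubled (with −9 where >9): 5 7 9 5 6 6 1 → sum 39
  kept as-is: 1 6 2 9 5 1 → sum 24
Total = 39 + 24 = 63.
Check digit = (10 − (63 mod 10)) mod 10 = 7.

7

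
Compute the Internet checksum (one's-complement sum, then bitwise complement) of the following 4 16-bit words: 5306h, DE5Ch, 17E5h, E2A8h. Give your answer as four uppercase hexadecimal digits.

One's-complement addition (fold any carry out of bit 15 back into bit 0):
  0x5306 + 0xDE5C = 0x13162 → wrap carry → 0x3163
  0x3163 + 0x17E5 = 0x04948
  0x4948 + 0xE2A8 = 0x12BF0 → wrap carry → 0x2BF1
One's-complement sum = 0x2BF1.
Checksum = ~0x2BF1 & 0xFFFF = 0xD40E.

D40E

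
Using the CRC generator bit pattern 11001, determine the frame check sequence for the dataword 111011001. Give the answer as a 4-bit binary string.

Append 4 zeros: 1110110010000. Divide by 11001 (XOR where the leading bit is 1):
  pos 0: 11101 XOR 11001 = 00100
  pos 2: 10010 XOR 11001 = 01011
  pos 3: 10110 XOR 11001 = 01111
  pos 4: 11111 XOR 11001 = 00110
  pos 6: 11000 XOR 11001 = 00001
Remainder (last 4 bits) = 0100. This is the CRC / FCS.

0100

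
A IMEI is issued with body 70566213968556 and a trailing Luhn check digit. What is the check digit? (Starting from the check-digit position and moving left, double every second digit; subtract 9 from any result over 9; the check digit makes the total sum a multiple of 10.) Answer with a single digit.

Partial digits right→left: 6 5 5 8 6 9 3 1 2 6 6 5 0 7
Double every second digit counting from the check-digit position (so the 1st, 3rd, 5th, ... of the partial from the right).
  doubled (with −9 where >9): 3 1 3 6 4 3 0 → sum 20
  kept as-is: 5 8 9 1 6 5 7 → sum 41
Total = 20 + 41 = 61.
Check digit = (10 − (61 mod 10)) mod 10 = 9.

9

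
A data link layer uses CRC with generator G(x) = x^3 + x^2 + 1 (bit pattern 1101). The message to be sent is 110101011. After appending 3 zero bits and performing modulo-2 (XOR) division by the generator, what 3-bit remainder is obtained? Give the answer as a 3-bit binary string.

100

Append 3 zeros: 110101011000. Divide by 1101 (XOR where the leading bit is 1):
  pos 0: 1101 XOR 1101 = 0000
  pos 5: 1011 XOR 1101 = 0110
  pos 6: 1100 XOR 1101 = 0001
Remainder (last 3 bits) = 100. This is the CRC / FCS.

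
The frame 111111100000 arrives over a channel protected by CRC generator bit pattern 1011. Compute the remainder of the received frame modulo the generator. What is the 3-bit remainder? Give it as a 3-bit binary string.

000

Modulo-2 division of 111111100000 by 1011:
  pos 0: 1111 XOR 1011 = 0100
  pos 1: 1001 XOR 1011 = 0010
  pos 3: 1011 XOR 1011 = 0000
Remainder = 000 (zero — the frame passes the CRC check).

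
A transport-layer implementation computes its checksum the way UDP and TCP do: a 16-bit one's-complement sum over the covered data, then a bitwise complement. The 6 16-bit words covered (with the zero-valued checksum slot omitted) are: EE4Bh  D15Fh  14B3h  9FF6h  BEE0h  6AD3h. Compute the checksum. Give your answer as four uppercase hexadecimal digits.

One's-complement addition (fold any carry out of bit 15 back into bit 0):
  0xEE4B + 0xD15F = 0x1BFAA → wrap carry → 0xBFAB
  0xBFAB + 0x14B3 = 0x0D45E
  0xD45E + 0x9FF6 = 0x17454 → wrap carry → 0x7455
  0x7455 + 0xBEE0 = 0x13335 → wrap carry → 0x3336
  0x3336 + 0x6AD3 = 0x09E09
One's-complement sum = 0x9E09.
Checksum = ~0x9E09 & 0xFFFF = 0x61F6.

61F6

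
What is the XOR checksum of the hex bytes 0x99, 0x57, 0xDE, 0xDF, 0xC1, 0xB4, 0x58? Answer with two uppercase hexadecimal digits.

XOR the bytes together:
  start with 0x99
  0x99 ⊕ 0x57 = 0xCE
  0xCE ⊕ 0xDE = 0x10
  0x10 ⊕ 0xDF = 0xCF
  0xCF ⊕ 0xC1 = 0x0E
  0x0E ⊕ 0xB4 = 0xBA
  0xBA ⊕ 0x58 = 0xE2

E2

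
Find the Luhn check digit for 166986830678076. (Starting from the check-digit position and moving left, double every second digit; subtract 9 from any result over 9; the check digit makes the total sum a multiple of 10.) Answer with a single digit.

8

Partial digits right→left: 6 7 0 8 7 6 0 3 8 6 8 9 6 6 1
Double every second digit counting from the check-digit position (so the 1st, 3rd, 5th, ... of the partial from the right).
  doubled (with −9 where >9): 3 0 5 0 7 7 3 2 → sum 27
  kept as-is: 7 8 6 3 6 9 6 → sum 45
Total = 27 + 45 = 72.
Check digit = (10 − (72 mod 10)) mod 10 = 8.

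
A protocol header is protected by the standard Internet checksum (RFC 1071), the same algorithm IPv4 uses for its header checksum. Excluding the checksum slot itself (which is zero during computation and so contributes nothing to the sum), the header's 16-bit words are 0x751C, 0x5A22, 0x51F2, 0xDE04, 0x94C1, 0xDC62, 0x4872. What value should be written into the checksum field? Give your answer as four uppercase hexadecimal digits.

4733

One's-complement addition (fold any carry out of bit 15 back into bit 0):
  0x751C + 0x5A22 = 0x0CF3E
  0xCF3E + 0x51F2 = 0x12130 → wrap carry → 0x2131
  0x2131 + 0xDE04 = 0x0FF35
  0xFF35 + 0x94C1 = 0x193F6 → wrap carry → 0x93F7
  0x93F7 + 0xDC62 = 0x17059 → wrap carry → 0x705A
  0x705A + 0x4872 = 0x0B8CC
One's-complement sum = 0xB8CC.
Checksum = ~0xB8CC & 0xFFFF = 0x4733.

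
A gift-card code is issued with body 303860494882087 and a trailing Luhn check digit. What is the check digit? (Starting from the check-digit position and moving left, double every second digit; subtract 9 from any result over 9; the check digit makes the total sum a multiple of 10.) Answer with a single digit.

Partial digits right→left: 7 8 0 2 8 8 4 9 4 0 6 8 3 0 3
Double every second digit counting from the check-digit position (so the 1st, 3rd, 5th, ... of the partial from the right).
  doubled (with −9 where >9): 5 0 7 8 8 3 6 6 → sum 43
  kept as-is: 8 2 8 9 0 8 0 → sum 35
Total = 43 + 35 = 78.
Check digit = (10 − (78 mod 10)) mod 10 = 2.

2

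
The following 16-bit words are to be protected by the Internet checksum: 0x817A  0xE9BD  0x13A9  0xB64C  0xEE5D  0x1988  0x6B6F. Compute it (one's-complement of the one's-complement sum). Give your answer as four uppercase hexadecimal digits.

577C

One's-complement addition (fold any carry out of bit 15 back into bit 0):
  0x817A + 0xE9BD = 0x16B37 → wrap carry → 0x6B38
  0x6B38 + 0x13A9 = 0x07EE1
  0x7EE1 + 0xB64C = 0x1352D → wrap carry → 0x352E
  0x352E + 0xEE5D = 0x1238B → wrap carry → 0x238C
  0x238C + 0x1988 = 0x03D14
  0x3D14 + 0x6B6F = 0x0A883
One's-complement sum = 0xA883.
Checksum = ~0xA883 & 0xFFFF = 0x577C.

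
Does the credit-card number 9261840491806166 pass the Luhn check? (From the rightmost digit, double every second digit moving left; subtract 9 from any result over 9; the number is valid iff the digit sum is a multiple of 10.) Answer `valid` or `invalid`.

From the right, keep odd positions and double even positions (subtract 9 from any doubled value over 9):
  doubled (positions 2,4,...): 3 3 7 9 0 7 3 9 → sum 41
  kept (positions 1,3,...): 6 1 0 1 4 4 1 2 → sum 19
Total = 60.
60 mod 10 = 0, so the number is valid.

valid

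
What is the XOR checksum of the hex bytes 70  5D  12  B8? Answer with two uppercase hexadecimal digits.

XOR the bytes together:
  start with 0x70
  0x70 ⊕ 0x5D = 0x2D
  0x2D ⊕ 0x12 = 0x3F
  0x3F ⊕ 0xB8 = 0x87

87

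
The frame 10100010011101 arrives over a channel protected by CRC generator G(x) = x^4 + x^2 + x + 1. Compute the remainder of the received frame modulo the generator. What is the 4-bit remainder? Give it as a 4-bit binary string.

0111

Modulo-2 division of 10100010011101 by 10111:
  pos 0: 10100 XOR 10111 = 00011
  pos 3: 11010 XOR 10111 = 01101
  pos 4: 11010 XOR 10111 = 01101
  pos 5: 11011 XOR 10111 = 01100
  pos 6: 11001 XOR 10111 = 01110
  pos 7: 11101 XOR 10111 = 01010
  pos 8: 10100 XOR 10111 = 00011
Remainder = 0111 (nonzero — an error is detected).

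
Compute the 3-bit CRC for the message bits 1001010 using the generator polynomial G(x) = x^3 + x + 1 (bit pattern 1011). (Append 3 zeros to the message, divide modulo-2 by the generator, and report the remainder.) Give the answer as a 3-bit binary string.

Append 3 zeros: 1001010000. Divide by 1011 (XOR where the leading bit is 1):
  pos 0: 1001 XOR 1011 = 0010
  pos 2: 1001 XOR 1011 = 0010
  pos 4: 1000 XOR 1011 = 0011
  pos 6: 1100 XOR 1011 = 0111
Remainder (last 3 bits) = 111. This is the CRC / FCS.

111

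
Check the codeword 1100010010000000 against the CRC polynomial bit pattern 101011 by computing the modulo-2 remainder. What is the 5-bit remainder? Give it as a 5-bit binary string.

00000

Modulo-2 division of 1100010010000000 by 101011:
  pos 0: 110001 XOR 101011 = 011010
  pos 1: 110100 XOR 101011 = 011111
  pos 2: 111110 XOR 101011 = 010101
  pos 3: 101011 XOR 101011 = 000000
Remainder = 00000 (zero — the frame passes the CRC check).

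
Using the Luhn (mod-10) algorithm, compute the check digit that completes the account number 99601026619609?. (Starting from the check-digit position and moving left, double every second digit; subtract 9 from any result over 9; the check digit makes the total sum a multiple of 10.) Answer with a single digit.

1

Partial digits right→left: 9 0 6 9 1 6 6 2 0 1 0 6 9 9
Double every second digit counting from the check-digit position (so the 1st, 3rd, 5th, ... of the partial from the right).
  doubled (with −9 where >9): 9 3 2 3 0 0 9 → sum 26
  kept as-is: 0 9 6 2 1 6 9 → sum 33
Total = 26 + 33 = 59.
Check digit = (10 − (59 mod 10)) mod 10 = 1.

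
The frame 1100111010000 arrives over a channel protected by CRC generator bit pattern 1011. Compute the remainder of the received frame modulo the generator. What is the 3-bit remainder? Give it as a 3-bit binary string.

Modulo-2 division of 1100111010000 by 1011:
  pos 0: 1100 XOR 1011 = 0111
  pos 1: 1111 XOR 1011 = 0100
  pos 2: 1001 XOR 1011 = 0010
  pos 4: 1010 XOR 1011 = 0001
  pos 7: 1100 XOR 1011 = 0111
  pos 8: 1110 XOR 1011 = 0101
  pos 9: 1010 XOR 1011 = 0001
Remainder = 001 (nonzero — an error is detected).

001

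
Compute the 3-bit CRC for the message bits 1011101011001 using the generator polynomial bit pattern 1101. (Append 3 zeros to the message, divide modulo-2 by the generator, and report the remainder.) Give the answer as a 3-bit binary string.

Append 3 zeros: 1011101011001000. Divide by 1101 (XOR where the leading bit is 1):
  pos 0: 1011 XOR 1101 = 0110
  pos 1: 1101 XOR 1101 = 0000
  pos 6: 1011 XOR 1101 = 0110
  pos 7: 1100 XOR 1101 = 0001
  pos 10: 1010 XOR 1101 = 0111
  pos 11: 1110 XOR 1101 = 0011
Remainder (last 3 bits) = 110. This is the CRC / FCS.

110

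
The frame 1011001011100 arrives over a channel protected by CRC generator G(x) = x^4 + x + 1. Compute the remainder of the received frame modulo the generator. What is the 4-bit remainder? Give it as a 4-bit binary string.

0001

Modulo-2 division of 1011001011100 by 10011:
  pos 0: 10110 XOR 10011 = 00101
  pos 2: 10101 XOR 10011 = 00110
  pos 4: 11001 XOR 10011 = 01010
  pos 5: 10101 XOR 10011 = 00110
  pos 7: 11010 XOR 10011 = 01001
  pos 8: 10010 XOR 10011 = 00001
Remainder = 0001 (nonzero — an error is detected).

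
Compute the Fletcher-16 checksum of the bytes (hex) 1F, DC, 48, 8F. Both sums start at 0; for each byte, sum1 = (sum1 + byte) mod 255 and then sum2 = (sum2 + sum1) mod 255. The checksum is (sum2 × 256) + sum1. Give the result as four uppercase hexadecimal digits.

Running sums (mod 255):
  after byte 0 (1F): sum1=31, sum2=31
  after byte 1 (DC): sum1=251, sum2=27
  after byte 2 (48): sum1=68, sum2=95
  after byte 3 (8F): sum1=211, sum2=51
Checksum = sum2·256 + sum1 = 51·256 + 211 = 13267 = 0x33D3.

33D3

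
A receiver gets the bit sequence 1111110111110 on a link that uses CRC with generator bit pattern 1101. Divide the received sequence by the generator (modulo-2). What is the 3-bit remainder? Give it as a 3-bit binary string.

001

Modulo-2 division of 1111110111110 by 1101:
  pos 0: 1111 XOR 1101 = 0010
  pos 2: 1011 XOR 1101 = 0110
  pos 3: 1100 XOR 1101 = 0001
  pos 6: 1111 XOR 1101 = 0010
  pos 8: 1011 XOR 1101 = 0110
  pos 9: 1100 XOR 1101 = 0001
Remainder = 001 (nonzero — an error is detected).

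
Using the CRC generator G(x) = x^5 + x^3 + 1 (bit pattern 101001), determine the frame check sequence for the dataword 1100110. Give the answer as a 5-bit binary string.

Append 5 zeros: 110011000000. Divide by 101001 (XOR where the leading bit is 1):
  pos 0: 110011 XOR 101001 = 011010
  pos 1: 110100 XOR 101001 = 011101
  pos 2: 111010 XOR 101001 = 010011
  pos 3: 100110 XOR 101001 = 001111
  pos 5: 111100 XOR 101001 = 010101
  pos 6: 101010 XOR 101001 = 000011
Remainder (last 5 bits) = 00011. This is the CRC / FCS.

00011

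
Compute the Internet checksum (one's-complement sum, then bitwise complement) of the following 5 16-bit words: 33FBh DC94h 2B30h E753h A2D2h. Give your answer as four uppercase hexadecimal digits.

One's-complement addition (fold any carry out of bit 15 back into bit 0):
  0x33FB + 0xDC94 = 0x1108F → wrap carry → 0x1090
  0x1090 + 0x2B30 = 0x03BC0
  0x3BC0 + 0xE753 = 0x12313 → wrap carry → 0x2314
  0x2314 + 0xA2D2 = 0x0C5E6
One's-complement sum = 0xC5E6.
Checksum = ~0xC5E6 & 0xFFFF = 0x3A19.

3A19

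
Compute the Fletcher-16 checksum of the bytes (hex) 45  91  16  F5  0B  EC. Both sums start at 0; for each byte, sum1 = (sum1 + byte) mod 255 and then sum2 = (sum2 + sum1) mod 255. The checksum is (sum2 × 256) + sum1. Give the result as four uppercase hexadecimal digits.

B4DA

Running sums (mod 255):
  after byte 0 (45): sum1=69, sum2=69
  after byte 1 (91): sum1=214, sum2=28
  after byte 2 (16): sum1=236, sum2=9
  after byte 3 (F5): sum1=226, sum2=235
  after byte 4 (0B): sum1=237, sum2=217
  after byte 5 (EC): sum1=218, sum2=180
Checksum = sum2·256 + sum1 = 180·256 + 218 = 46298 = 0xB4DA.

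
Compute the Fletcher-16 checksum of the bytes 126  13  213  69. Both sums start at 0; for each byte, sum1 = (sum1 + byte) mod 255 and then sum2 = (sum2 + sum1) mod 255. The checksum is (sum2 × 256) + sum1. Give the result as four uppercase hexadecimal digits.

Running sums (mod 255):
  after byte 0 (126): sum1=126, sum2=126
  after byte 1 (13): sum1=139, sum2=10
  after byte 2 (213): sum1=97, sum2=107
  after byte 3 (69): sum1=166, sum2=18
Checksum = sum2·256 + sum1 = 18·256 + 166 = 4774 = 0x12A6.

12A6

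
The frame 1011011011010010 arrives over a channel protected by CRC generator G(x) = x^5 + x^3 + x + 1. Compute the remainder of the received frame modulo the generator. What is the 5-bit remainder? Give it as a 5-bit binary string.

01000

Modulo-2 division of 1011011011010010 by 101011:
  pos 0: 101101 XOR 101011 = 000110
  pos 3: 110101 XOR 101011 = 011110
  pos 4: 111101 XOR 101011 = 010110
  pos 5: 101100 XOR 101011 = 000111
  pos 8: 111100 XOR 101011 = 010111
  pos 9: 101111 XOR 101011 = 000100
Remainder = 01000 (nonzero — an error is detected).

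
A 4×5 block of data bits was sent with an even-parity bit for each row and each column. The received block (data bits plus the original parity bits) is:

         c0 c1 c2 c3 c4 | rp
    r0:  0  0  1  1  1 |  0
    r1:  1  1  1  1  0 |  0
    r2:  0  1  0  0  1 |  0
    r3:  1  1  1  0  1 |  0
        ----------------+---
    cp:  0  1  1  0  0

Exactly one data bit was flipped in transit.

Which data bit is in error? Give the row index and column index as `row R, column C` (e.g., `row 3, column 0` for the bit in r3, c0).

row 0, column 4

Recompute each row's even parity and compare to rp:
  r0: data parity 1, sent rp 0 → mismatch
  r1: data parity 0, sent rp 0 → ok
  r2: data parity 0, sent rp 0 → ok
  r3: data parity 0, sent rp 0 → ok
Recompute each column's even parity and compare to cp:
  c0: data parity 0, sent cp 0 → ok
  c1: data parity 1, sent cp 1 → ok
  c2: data parity 1, sent cp 1 → ok
  c3: data parity 0, sent cp 0 → ok
  c4: data parity 1, sent cp 0 → mismatch
Exactly one row (r0) and one column (c4) fail → the flipped bit is at their intersection.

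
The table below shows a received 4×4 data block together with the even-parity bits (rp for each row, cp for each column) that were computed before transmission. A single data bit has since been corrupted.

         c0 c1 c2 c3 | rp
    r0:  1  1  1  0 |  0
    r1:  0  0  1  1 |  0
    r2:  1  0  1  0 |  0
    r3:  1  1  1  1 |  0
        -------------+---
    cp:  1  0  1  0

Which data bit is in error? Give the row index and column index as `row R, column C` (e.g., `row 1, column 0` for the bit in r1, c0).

row 0, column 2

Recompute each row's even parity and compare to rp:
  r0: data parity 1, sent rp 0 → mismatch
  r1: data parity 0, sent rp 0 → ok
  r2: data parity 0, sent rp 0 → ok
  r3: data parity 0, sent rp 0 → ok
Recompute each column's even parity and compare to cp:
  c0: data parity 1, sent cp 1 → ok
  c1: data parity 0, sent cp 0 → ok
  c2: data parity 0, sent cp 1 → mismatch
  c3: data parity 0, sent cp 0 → ok
Exactly one row (r0) and one column (c2) fail → the flipped bit is at their intersection.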